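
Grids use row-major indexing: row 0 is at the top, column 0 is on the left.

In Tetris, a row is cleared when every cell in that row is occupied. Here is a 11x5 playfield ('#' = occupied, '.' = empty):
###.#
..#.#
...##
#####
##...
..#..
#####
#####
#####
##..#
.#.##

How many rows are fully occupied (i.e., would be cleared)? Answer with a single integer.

Answer: 4

Derivation:
Check each row:
  row 0: 1 empty cell -> not full
  row 1: 3 empty cells -> not full
  row 2: 3 empty cells -> not full
  row 3: 0 empty cells -> FULL (clear)
  row 4: 3 empty cells -> not full
  row 5: 4 empty cells -> not full
  row 6: 0 empty cells -> FULL (clear)
  row 7: 0 empty cells -> FULL (clear)
  row 8: 0 empty cells -> FULL (clear)
  row 9: 2 empty cells -> not full
  row 10: 2 empty cells -> not full
Total rows cleared: 4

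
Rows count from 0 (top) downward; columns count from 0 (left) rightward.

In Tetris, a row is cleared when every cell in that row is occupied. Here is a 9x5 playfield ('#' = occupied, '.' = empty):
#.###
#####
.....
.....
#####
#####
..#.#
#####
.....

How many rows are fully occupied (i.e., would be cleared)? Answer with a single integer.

Check each row:
  row 0: 1 empty cell -> not full
  row 1: 0 empty cells -> FULL (clear)
  row 2: 5 empty cells -> not full
  row 3: 5 empty cells -> not full
  row 4: 0 empty cells -> FULL (clear)
  row 5: 0 empty cells -> FULL (clear)
  row 6: 3 empty cells -> not full
  row 7: 0 empty cells -> FULL (clear)
  row 8: 5 empty cells -> not full
Total rows cleared: 4

Answer: 4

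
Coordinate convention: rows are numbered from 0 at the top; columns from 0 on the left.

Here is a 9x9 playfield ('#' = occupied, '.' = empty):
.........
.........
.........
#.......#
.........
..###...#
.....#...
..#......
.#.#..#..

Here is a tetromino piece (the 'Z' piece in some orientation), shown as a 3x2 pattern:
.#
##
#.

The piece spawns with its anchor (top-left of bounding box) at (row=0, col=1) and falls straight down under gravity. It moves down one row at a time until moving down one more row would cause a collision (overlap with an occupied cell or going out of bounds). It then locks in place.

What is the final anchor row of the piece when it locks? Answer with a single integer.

Spawn at (row=0, col=1). Try each row:
  row 0: fits
  row 1: fits
  row 2: fits
  row 3: fits
  row 4: blocked -> lock at row 3

Answer: 3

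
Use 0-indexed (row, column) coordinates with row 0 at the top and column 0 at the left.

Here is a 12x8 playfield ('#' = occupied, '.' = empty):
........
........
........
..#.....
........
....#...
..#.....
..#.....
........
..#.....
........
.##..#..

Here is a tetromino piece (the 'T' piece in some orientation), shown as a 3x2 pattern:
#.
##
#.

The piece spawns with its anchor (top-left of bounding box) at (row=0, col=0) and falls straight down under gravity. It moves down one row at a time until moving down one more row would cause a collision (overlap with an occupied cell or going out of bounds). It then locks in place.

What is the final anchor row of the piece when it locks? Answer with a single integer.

Answer: 9

Derivation:
Spawn at (row=0, col=0). Try each row:
  row 0: fits
  row 1: fits
  row 2: fits
  row 3: fits
  row 4: fits
  row 5: fits
  row 6: fits
  row 7: fits
  row 8: fits
  row 9: fits
  row 10: blocked -> lock at row 9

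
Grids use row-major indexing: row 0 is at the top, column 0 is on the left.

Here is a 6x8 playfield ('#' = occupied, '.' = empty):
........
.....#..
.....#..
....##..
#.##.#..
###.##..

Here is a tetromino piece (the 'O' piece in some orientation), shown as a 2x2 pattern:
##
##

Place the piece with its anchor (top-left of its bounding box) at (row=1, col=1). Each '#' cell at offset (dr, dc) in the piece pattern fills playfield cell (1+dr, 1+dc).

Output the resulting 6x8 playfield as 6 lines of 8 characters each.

Answer: ........
.##..#..
.##..#..
....##..
#.##.#..
###.##..

Derivation:
Fill (1+0,1+0) = (1,1)
Fill (1+0,1+1) = (1,2)
Fill (1+1,1+0) = (2,1)
Fill (1+1,1+1) = (2,2)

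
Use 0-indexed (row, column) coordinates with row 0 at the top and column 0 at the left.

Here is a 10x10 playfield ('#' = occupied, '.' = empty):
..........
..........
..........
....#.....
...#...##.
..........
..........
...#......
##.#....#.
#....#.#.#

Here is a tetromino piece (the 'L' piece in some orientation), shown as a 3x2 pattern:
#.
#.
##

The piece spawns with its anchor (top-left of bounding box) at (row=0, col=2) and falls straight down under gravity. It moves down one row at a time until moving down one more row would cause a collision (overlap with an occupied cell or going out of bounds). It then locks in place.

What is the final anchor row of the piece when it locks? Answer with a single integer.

Answer: 1

Derivation:
Spawn at (row=0, col=2). Try each row:
  row 0: fits
  row 1: fits
  row 2: blocked -> lock at row 1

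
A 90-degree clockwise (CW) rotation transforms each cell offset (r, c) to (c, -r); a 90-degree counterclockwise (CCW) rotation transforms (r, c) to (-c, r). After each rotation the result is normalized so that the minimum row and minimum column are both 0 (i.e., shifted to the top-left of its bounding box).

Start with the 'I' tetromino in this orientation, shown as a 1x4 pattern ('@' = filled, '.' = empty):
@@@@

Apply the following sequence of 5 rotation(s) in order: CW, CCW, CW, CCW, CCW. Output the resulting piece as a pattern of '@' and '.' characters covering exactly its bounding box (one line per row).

Answer: @
@
@
@

Derivation:
Start:
@@@@
After rotation 1 (CW):
@
@
@
@
After rotation 2 (CCW):
@@@@
After rotation 3 (CW):
@
@
@
@
After rotation 4 (CCW):
@@@@
After rotation 5 (CCW):
@
@
@
@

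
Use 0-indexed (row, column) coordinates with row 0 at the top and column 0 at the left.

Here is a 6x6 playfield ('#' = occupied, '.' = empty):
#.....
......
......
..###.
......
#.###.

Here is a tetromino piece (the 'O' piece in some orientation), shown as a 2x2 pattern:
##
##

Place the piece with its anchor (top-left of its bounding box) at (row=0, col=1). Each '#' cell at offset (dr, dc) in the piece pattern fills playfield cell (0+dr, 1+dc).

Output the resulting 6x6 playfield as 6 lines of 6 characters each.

Fill (0+0,1+0) = (0,1)
Fill (0+0,1+1) = (0,2)
Fill (0+1,1+0) = (1,1)
Fill (0+1,1+1) = (1,2)

Answer: ###...
.##...
......
..###.
......
#.###.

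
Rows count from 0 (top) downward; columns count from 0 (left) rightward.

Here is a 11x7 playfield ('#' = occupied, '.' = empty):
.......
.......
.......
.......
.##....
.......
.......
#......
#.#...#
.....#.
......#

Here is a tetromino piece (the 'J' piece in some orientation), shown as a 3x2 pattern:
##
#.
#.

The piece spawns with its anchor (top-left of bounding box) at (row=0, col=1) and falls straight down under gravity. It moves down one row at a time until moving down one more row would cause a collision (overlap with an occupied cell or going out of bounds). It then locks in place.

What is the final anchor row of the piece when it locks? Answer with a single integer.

Answer: 1

Derivation:
Spawn at (row=0, col=1). Try each row:
  row 0: fits
  row 1: fits
  row 2: blocked -> lock at row 1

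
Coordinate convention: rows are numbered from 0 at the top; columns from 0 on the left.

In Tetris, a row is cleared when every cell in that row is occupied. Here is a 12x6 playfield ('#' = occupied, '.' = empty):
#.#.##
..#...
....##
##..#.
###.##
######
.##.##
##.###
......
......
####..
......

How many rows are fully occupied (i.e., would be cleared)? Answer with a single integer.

Check each row:
  row 0: 2 empty cells -> not full
  row 1: 5 empty cells -> not full
  row 2: 4 empty cells -> not full
  row 3: 3 empty cells -> not full
  row 4: 1 empty cell -> not full
  row 5: 0 empty cells -> FULL (clear)
  row 6: 2 empty cells -> not full
  row 7: 1 empty cell -> not full
  row 8: 6 empty cells -> not full
  row 9: 6 empty cells -> not full
  row 10: 2 empty cells -> not full
  row 11: 6 empty cells -> not full
Total rows cleared: 1

Answer: 1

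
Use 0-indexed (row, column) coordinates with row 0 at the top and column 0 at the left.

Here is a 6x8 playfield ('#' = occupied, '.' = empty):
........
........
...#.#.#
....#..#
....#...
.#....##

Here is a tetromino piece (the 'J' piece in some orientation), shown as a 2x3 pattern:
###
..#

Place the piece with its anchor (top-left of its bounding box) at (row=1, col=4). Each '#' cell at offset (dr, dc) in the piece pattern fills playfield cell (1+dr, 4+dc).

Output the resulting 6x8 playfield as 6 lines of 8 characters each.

Answer: ........
....###.
...#.###
....#..#
....#...
.#....##

Derivation:
Fill (1+0,4+0) = (1,4)
Fill (1+0,4+1) = (1,5)
Fill (1+0,4+2) = (1,6)
Fill (1+1,4+2) = (2,6)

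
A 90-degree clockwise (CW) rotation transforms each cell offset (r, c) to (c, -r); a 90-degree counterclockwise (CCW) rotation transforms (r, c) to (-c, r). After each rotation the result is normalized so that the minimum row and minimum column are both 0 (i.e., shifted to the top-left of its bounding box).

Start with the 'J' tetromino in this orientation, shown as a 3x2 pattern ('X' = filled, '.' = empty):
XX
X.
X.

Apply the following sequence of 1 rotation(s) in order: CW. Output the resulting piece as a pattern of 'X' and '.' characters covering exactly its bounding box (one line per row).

Start:
XX
X.
X.
After rotation 1 (CW):
XXX
..X

Answer: XXX
..X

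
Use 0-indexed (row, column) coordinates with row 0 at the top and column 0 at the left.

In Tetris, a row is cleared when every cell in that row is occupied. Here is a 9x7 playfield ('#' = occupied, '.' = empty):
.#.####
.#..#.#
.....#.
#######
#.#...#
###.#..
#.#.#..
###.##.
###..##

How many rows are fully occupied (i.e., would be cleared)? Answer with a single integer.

Check each row:
  row 0: 2 empty cells -> not full
  row 1: 4 empty cells -> not full
  row 2: 6 empty cells -> not full
  row 3: 0 empty cells -> FULL (clear)
  row 4: 4 empty cells -> not full
  row 5: 3 empty cells -> not full
  row 6: 4 empty cells -> not full
  row 7: 2 empty cells -> not full
  row 8: 2 empty cells -> not full
Total rows cleared: 1

Answer: 1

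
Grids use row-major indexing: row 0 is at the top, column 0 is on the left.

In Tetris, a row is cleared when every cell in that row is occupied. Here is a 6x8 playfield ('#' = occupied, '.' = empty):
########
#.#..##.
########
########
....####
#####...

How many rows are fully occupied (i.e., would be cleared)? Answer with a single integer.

Answer: 3

Derivation:
Check each row:
  row 0: 0 empty cells -> FULL (clear)
  row 1: 4 empty cells -> not full
  row 2: 0 empty cells -> FULL (clear)
  row 3: 0 empty cells -> FULL (clear)
  row 4: 4 empty cells -> not full
  row 5: 3 empty cells -> not full
Total rows cleared: 3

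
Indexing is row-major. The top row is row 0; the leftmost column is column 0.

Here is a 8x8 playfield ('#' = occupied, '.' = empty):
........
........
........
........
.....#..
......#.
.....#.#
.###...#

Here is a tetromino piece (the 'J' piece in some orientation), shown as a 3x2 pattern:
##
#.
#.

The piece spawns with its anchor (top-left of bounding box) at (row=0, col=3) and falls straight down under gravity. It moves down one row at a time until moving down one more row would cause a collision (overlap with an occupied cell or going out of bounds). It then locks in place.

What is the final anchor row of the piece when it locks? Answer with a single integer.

Answer: 4

Derivation:
Spawn at (row=0, col=3). Try each row:
  row 0: fits
  row 1: fits
  row 2: fits
  row 3: fits
  row 4: fits
  row 5: blocked -> lock at row 4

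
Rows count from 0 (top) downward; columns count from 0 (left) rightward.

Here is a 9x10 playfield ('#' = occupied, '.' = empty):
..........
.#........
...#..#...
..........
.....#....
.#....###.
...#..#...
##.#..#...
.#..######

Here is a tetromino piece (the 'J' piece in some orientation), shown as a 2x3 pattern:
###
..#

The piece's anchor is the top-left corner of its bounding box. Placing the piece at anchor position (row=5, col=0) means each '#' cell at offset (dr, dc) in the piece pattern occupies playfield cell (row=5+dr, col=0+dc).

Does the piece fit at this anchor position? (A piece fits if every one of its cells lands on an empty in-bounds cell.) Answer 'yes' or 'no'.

Check each piece cell at anchor (5, 0):
  offset (0,0) -> (5,0): empty -> OK
  offset (0,1) -> (5,1): occupied ('#') -> FAIL
  offset (0,2) -> (5,2): empty -> OK
  offset (1,2) -> (6,2): empty -> OK
All cells valid: no

Answer: no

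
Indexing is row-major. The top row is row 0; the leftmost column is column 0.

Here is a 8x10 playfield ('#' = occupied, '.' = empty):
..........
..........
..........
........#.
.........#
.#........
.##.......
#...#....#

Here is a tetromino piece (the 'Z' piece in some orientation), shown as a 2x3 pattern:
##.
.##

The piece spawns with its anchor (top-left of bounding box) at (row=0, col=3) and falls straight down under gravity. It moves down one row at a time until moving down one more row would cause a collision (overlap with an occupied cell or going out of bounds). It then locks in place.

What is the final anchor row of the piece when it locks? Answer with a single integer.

Spawn at (row=0, col=3). Try each row:
  row 0: fits
  row 1: fits
  row 2: fits
  row 3: fits
  row 4: fits
  row 5: fits
  row 6: blocked -> lock at row 5

Answer: 5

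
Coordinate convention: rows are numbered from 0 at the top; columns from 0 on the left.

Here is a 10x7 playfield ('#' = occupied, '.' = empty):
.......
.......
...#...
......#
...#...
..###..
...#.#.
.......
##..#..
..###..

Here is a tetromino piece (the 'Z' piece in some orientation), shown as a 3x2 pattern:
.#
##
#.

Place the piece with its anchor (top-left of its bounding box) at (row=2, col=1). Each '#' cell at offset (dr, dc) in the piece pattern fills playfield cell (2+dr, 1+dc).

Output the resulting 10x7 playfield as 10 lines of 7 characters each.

Fill (2+0,1+1) = (2,2)
Fill (2+1,1+0) = (3,1)
Fill (2+1,1+1) = (3,2)
Fill (2+2,1+0) = (4,1)

Answer: .......
.......
..##...
.##...#
.#.#...
..###..
...#.#.
.......
##..#..
..###..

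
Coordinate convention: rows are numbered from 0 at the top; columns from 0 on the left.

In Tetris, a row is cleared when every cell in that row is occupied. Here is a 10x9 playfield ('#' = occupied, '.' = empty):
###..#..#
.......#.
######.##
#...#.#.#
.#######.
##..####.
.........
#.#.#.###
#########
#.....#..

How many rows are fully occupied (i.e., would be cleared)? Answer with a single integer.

Check each row:
  row 0: 4 empty cells -> not full
  row 1: 8 empty cells -> not full
  row 2: 1 empty cell -> not full
  row 3: 5 empty cells -> not full
  row 4: 2 empty cells -> not full
  row 5: 3 empty cells -> not full
  row 6: 9 empty cells -> not full
  row 7: 3 empty cells -> not full
  row 8: 0 empty cells -> FULL (clear)
  row 9: 7 empty cells -> not full
Total rows cleared: 1

Answer: 1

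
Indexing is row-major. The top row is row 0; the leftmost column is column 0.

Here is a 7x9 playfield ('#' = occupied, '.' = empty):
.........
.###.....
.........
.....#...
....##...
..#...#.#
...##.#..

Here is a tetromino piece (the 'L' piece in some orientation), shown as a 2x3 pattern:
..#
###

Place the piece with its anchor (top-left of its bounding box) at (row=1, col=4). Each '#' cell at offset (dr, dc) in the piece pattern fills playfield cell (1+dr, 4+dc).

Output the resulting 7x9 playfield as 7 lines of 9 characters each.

Fill (1+0,4+2) = (1,6)
Fill (1+1,4+0) = (2,4)
Fill (1+1,4+1) = (2,5)
Fill (1+1,4+2) = (2,6)

Answer: .........
.###..#..
....###..
.....#...
....##...
..#...#.#
...##.#..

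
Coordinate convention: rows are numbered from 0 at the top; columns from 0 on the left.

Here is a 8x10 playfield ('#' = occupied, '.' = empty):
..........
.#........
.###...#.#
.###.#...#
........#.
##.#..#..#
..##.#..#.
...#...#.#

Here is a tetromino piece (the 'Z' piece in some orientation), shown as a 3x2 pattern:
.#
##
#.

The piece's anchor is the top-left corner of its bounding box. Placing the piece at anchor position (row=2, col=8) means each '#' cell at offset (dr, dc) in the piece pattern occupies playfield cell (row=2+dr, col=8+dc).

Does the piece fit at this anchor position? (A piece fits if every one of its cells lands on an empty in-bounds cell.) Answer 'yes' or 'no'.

Answer: no

Derivation:
Check each piece cell at anchor (2, 8):
  offset (0,1) -> (2,9): occupied ('#') -> FAIL
  offset (1,0) -> (3,8): empty -> OK
  offset (1,1) -> (3,9): occupied ('#') -> FAIL
  offset (2,0) -> (4,8): occupied ('#') -> FAIL
All cells valid: no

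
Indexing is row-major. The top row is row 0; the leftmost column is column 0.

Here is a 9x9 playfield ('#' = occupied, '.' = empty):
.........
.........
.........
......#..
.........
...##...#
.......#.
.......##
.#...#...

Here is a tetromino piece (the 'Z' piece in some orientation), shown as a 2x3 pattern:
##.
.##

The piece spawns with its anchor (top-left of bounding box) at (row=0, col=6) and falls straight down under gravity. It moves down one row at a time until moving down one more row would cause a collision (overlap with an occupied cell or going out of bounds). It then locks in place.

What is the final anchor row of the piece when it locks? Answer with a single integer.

Answer: 2

Derivation:
Spawn at (row=0, col=6). Try each row:
  row 0: fits
  row 1: fits
  row 2: fits
  row 3: blocked -> lock at row 2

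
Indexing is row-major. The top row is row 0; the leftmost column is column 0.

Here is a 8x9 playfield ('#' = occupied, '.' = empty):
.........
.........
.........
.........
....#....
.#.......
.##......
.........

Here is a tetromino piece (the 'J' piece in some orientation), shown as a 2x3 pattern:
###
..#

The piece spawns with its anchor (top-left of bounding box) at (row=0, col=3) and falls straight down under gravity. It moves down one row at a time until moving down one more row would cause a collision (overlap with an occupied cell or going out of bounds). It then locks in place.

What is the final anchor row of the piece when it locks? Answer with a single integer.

Answer: 3

Derivation:
Spawn at (row=0, col=3). Try each row:
  row 0: fits
  row 1: fits
  row 2: fits
  row 3: fits
  row 4: blocked -> lock at row 3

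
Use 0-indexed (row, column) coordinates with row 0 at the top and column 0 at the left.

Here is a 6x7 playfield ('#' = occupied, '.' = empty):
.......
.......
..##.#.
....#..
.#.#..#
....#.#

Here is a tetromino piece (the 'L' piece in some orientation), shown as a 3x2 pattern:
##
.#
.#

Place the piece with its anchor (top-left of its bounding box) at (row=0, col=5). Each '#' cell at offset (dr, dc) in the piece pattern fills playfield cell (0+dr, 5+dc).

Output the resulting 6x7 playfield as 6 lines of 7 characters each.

Answer: .....##
......#
..##.##
....#..
.#.#..#
....#.#

Derivation:
Fill (0+0,5+0) = (0,5)
Fill (0+0,5+1) = (0,6)
Fill (0+1,5+1) = (1,6)
Fill (0+2,5+1) = (2,6)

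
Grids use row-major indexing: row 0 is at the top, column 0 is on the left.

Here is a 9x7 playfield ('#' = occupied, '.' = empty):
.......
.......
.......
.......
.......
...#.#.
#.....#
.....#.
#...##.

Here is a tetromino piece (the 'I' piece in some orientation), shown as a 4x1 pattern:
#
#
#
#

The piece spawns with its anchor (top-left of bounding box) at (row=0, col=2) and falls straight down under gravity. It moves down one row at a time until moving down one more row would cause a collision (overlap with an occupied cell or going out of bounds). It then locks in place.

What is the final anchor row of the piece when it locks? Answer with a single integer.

Spawn at (row=0, col=2). Try each row:
  row 0: fits
  row 1: fits
  row 2: fits
  row 3: fits
  row 4: fits
  row 5: fits
  row 6: blocked -> lock at row 5

Answer: 5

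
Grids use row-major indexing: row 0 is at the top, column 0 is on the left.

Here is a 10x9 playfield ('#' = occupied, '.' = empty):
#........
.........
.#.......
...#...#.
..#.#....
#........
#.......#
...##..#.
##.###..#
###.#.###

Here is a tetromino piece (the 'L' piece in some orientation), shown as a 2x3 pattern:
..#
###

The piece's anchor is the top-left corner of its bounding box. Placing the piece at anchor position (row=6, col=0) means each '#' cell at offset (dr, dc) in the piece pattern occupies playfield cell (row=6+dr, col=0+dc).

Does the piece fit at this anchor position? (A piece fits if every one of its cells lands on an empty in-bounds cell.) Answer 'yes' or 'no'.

Check each piece cell at anchor (6, 0):
  offset (0,2) -> (6,2): empty -> OK
  offset (1,0) -> (7,0): empty -> OK
  offset (1,1) -> (7,1): empty -> OK
  offset (1,2) -> (7,2): empty -> OK
All cells valid: yes

Answer: yes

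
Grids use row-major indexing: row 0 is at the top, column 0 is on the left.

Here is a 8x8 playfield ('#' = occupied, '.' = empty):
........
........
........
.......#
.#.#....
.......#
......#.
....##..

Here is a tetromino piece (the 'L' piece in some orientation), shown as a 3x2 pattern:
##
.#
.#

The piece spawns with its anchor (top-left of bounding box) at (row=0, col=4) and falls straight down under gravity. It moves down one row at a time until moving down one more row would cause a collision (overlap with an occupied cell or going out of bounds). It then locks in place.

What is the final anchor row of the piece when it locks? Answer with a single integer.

Spawn at (row=0, col=4). Try each row:
  row 0: fits
  row 1: fits
  row 2: fits
  row 3: fits
  row 4: fits
  row 5: blocked -> lock at row 4

Answer: 4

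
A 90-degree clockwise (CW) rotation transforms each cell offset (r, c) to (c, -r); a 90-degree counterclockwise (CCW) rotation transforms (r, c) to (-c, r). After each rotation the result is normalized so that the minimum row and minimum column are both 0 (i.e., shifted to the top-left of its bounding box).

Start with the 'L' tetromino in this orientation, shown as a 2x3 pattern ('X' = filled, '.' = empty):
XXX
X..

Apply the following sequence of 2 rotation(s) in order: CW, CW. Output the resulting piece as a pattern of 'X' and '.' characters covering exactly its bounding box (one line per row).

Answer: ..X
XXX

Derivation:
Start:
XXX
X..
After rotation 1 (CW):
XX
.X
.X
After rotation 2 (CW):
..X
XXX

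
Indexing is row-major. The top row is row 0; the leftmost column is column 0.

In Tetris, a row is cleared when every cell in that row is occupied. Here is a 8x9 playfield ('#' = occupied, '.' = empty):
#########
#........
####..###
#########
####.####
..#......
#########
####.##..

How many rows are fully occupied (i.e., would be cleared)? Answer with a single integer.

Check each row:
  row 0: 0 empty cells -> FULL (clear)
  row 1: 8 empty cells -> not full
  row 2: 2 empty cells -> not full
  row 3: 0 empty cells -> FULL (clear)
  row 4: 1 empty cell -> not full
  row 5: 8 empty cells -> not full
  row 6: 0 empty cells -> FULL (clear)
  row 7: 3 empty cells -> not full
Total rows cleared: 3

Answer: 3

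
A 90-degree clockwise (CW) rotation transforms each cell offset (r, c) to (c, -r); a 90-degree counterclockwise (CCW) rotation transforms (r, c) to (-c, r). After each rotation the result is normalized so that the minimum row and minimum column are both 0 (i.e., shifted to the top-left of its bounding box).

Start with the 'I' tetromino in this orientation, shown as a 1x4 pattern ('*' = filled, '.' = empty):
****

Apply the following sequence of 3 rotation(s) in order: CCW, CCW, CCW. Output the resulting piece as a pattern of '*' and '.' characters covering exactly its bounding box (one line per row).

Answer: *
*
*
*

Derivation:
Start:
****
After rotation 1 (CCW):
*
*
*
*
After rotation 2 (CCW):
****
After rotation 3 (CCW):
*
*
*
*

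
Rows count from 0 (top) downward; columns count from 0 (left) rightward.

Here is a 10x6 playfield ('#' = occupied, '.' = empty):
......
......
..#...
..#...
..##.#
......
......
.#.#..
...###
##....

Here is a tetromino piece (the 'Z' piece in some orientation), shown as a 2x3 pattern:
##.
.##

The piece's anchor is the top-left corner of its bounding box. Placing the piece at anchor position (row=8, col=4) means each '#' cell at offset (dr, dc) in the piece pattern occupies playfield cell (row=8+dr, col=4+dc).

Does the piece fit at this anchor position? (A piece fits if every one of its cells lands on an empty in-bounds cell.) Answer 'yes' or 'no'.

Check each piece cell at anchor (8, 4):
  offset (0,0) -> (8,4): occupied ('#') -> FAIL
  offset (0,1) -> (8,5): occupied ('#') -> FAIL
  offset (1,1) -> (9,5): empty -> OK
  offset (1,2) -> (9,6): out of bounds -> FAIL
All cells valid: no

Answer: no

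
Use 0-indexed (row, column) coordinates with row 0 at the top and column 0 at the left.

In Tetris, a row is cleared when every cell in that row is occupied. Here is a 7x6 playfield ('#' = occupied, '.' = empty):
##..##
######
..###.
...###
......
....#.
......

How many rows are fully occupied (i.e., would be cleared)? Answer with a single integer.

Answer: 1

Derivation:
Check each row:
  row 0: 2 empty cells -> not full
  row 1: 0 empty cells -> FULL (clear)
  row 2: 3 empty cells -> not full
  row 3: 3 empty cells -> not full
  row 4: 6 empty cells -> not full
  row 5: 5 empty cells -> not full
  row 6: 6 empty cells -> not full
Total rows cleared: 1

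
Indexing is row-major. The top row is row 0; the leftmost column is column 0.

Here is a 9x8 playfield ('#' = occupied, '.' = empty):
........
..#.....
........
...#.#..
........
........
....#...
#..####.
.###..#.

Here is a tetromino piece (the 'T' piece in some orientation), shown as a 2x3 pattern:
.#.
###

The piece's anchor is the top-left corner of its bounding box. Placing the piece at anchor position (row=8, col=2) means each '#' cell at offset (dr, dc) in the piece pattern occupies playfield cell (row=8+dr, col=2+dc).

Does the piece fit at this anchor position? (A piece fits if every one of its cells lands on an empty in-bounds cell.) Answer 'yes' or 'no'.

Check each piece cell at anchor (8, 2):
  offset (0,1) -> (8,3): occupied ('#') -> FAIL
  offset (1,0) -> (9,2): out of bounds -> FAIL
  offset (1,1) -> (9,3): out of bounds -> FAIL
  offset (1,2) -> (9,4): out of bounds -> FAIL
All cells valid: no

Answer: no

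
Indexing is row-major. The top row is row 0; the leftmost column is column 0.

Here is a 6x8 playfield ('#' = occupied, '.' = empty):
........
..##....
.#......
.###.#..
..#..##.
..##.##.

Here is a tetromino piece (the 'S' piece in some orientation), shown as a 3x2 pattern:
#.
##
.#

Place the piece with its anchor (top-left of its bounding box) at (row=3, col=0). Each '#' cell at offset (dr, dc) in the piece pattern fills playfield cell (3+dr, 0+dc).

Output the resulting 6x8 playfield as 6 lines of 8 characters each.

Fill (3+0,0+0) = (3,0)
Fill (3+1,0+0) = (4,0)
Fill (3+1,0+1) = (4,1)
Fill (3+2,0+1) = (5,1)

Answer: ........
..##....
.#......
####.#..
###..##.
.###.##.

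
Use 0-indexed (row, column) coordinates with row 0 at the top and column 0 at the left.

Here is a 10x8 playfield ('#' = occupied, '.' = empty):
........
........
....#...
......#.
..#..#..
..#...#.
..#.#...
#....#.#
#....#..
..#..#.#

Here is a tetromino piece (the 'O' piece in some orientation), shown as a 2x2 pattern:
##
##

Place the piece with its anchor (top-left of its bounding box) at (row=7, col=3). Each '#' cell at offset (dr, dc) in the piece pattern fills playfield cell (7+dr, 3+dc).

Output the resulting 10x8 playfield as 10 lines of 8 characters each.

Fill (7+0,3+0) = (7,3)
Fill (7+0,3+1) = (7,4)
Fill (7+1,3+0) = (8,3)
Fill (7+1,3+1) = (8,4)

Answer: ........
........
....#...
......#.
..#..#..
..#...#.
..#.#...
#..###.#
#..###..
..#..#.#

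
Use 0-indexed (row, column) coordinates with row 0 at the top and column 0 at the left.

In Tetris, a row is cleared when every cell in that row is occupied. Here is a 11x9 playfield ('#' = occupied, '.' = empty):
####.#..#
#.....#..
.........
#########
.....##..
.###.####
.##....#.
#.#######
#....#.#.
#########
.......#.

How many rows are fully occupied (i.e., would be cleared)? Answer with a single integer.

Check each row:
  row 0: 3 empty cells -> not full
  row 1: 7 empty cells -> not full
  row 2: 9 empty cells -> not full
  row 3: 0 empty cells -> FULL (clear)
  row 4: 7 empty cells -> not full
  row 5: 2 empty cells -> not full
  row 6: 6 empty cells -> not full
  row 7: 1 empty cell -> not full
  row 8: 6 empty cells -> not full
  row 9: 0 empty cells -> FULL (clear)
  row 10: 8 empty cells -> not full
Total rows cleared: 2

Answer: 2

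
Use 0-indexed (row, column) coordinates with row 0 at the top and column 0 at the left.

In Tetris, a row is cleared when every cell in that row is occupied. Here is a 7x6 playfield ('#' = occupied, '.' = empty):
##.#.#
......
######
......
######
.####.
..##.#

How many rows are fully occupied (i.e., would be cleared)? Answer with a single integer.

Answer: 2

Derivation:
Check each row:
  row 0: 2 empty cells -> not full
  row 1: 6 empty cells -> not full
  row 2: 0 empty cells -> FULL (clear)
  row 3: 6 empty cells -> not full
  row 4: 0 empty cells -> FULL (clear)
  row 5: 2 empty cells -> not full
  row 6: 3 empty cells -> not full
Total rows cleared: 2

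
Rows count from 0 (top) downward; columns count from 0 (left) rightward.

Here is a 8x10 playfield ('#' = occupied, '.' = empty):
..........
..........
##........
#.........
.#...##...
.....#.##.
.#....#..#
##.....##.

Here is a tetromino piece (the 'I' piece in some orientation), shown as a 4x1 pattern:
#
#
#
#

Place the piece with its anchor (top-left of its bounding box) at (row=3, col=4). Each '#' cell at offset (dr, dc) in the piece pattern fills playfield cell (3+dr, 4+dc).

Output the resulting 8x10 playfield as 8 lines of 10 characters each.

Answer: ..........
..........
##........
#...#.....
.#..###...
....##.##.
.#..#.#..#
##.....##.

Derivation:
Fill (3+0,4+0) = (3,4)
Fill (3+1,4+0) = (4,4)
Fill (3+2,4+0) = (5,4)
Fill (3+3,4+0) = (6,4)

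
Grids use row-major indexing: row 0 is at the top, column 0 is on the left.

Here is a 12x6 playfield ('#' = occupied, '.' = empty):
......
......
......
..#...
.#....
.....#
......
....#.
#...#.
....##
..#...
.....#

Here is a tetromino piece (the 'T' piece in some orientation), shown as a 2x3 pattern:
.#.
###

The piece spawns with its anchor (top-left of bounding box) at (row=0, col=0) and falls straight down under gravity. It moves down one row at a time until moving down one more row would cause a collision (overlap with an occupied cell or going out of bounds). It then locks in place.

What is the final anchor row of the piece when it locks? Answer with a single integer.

Spawn at (row=0, col=0). Try each row:
  row 0: fits
  row 1: fits
  row 2: blocked -> lock at row 1

Answer: 1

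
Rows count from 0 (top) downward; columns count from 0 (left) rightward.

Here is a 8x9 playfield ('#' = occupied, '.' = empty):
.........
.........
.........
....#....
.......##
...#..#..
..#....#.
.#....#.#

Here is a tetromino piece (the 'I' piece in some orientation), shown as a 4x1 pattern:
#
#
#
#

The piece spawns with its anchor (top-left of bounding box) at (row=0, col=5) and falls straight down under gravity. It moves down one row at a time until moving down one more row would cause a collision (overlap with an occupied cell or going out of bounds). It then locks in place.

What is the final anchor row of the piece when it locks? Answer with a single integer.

Spawn at (row=0, col=5). Try each row:
  row 0: fits
  row 1: fits
  row 2: fits
  row 3: fits
  row 4: fits
  row 5: blocked -> lock at row 4

Answer: 4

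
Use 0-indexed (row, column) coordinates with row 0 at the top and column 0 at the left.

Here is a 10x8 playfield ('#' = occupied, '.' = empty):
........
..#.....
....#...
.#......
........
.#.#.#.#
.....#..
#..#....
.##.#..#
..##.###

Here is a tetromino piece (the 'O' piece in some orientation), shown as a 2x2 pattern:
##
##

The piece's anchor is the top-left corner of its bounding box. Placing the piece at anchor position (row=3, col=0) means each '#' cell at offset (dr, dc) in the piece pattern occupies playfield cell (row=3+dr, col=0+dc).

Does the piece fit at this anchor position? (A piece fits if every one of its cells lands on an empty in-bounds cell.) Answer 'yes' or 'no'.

Check each piece cell at anchor (3, 0):
  offset (0,0) -> (3,0): empty -> OK
  offset (0,1) -> (3,1): occupied ('#') -> FAIL
  offset (1,0) -> (4,0): empty -> OK
  offset (1,1) -> (4,1): empty -> OK
All cells valid: no

Answer: no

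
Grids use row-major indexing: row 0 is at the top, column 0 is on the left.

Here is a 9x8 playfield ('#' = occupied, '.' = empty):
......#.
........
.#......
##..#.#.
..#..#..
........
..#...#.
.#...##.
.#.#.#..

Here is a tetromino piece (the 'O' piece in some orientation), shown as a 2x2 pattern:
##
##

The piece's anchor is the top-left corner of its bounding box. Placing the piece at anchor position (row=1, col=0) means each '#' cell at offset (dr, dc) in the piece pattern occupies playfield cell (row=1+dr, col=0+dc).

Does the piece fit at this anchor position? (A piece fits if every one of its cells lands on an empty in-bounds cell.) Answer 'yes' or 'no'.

Answer: no

Derivation:
Check each piece cell at anchor (1, 0):
  offset (0,0) -> (1,0): empty -> OK
  offset (0,1) -> (1,1): empty -> OK
  offset (1,0) -> (2,0): empty -> OK
  offset (1,1) -> (2,1): occupied ('#') -> FAIL
All cells valid: no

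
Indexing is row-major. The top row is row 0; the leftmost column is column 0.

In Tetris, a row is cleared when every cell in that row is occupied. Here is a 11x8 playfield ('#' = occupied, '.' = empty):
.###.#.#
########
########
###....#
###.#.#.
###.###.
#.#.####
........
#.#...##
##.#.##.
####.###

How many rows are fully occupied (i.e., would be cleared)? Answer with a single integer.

Answer: 2

Derivation:
Check each row:
  row 0: 3 empty cells -> not full
  row 1: 0 empty cells -> FULL (clear)
  row 2: 0 empty cells -> FULL (clear)
  row 3: 4 empty cells -> not full
  row 4: 3 empty cells -> not full
  row 5: 2 empty cells -> not full
  row 6: 2 empty cells -> not full
  row 7: 8 empty cells -> not full
  row 8: 4 empty cells -> not full
  row 9: 3 empty cells -> not full
  row 10: 1 empty cell -> not full
Total rows cleared: 2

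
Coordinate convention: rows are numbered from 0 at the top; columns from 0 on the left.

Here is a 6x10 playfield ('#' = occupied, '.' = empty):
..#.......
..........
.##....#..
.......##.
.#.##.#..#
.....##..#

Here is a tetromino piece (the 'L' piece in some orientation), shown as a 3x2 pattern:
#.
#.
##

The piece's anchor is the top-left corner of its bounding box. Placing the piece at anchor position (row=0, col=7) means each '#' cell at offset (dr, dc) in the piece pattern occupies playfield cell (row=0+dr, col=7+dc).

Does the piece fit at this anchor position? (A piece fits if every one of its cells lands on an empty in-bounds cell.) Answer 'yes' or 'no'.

Check each piece cell at anchor (0, 7):
  offset (0,0) -> (0,7): empty -> OK
  offset (1,0) -> (1,7): empty -> OK
  offset (2,0) -> (2,7): occupied ('#') -> FAIL
  offset (2,1) -> (2,8): empty -> OK
All cells valid: no

Answer: no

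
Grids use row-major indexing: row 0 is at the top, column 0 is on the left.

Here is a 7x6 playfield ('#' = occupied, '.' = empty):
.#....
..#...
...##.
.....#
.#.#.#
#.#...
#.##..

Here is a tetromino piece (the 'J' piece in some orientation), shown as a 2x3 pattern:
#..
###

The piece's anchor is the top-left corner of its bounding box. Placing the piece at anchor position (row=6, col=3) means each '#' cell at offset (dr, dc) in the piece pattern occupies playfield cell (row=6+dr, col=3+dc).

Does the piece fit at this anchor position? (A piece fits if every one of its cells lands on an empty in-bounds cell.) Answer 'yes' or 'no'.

Answer: no

Derivation:
Check each piece cell at anchor (6, 3):
  offset (0,0) -> (6,3): occupied ('#') -> FAIL
  offset (1,0) -> (7,3): out of bounds -> FAIL
  offset (1,1) -> (7,4): out of bounds -> FAIL
  offset (1,2) -> (7,5): out of bounds -> FAIL
All cells valid: no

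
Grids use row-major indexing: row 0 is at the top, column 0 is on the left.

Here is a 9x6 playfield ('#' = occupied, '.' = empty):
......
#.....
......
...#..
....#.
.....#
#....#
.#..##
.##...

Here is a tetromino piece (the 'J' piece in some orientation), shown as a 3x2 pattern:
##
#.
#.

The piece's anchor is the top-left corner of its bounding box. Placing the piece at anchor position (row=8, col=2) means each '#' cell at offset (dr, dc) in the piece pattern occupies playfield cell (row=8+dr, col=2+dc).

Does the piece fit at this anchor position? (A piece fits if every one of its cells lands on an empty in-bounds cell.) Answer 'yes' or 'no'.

Answer: no

Derivation:
Check each piece cell at anchor (8, 2):
  offset (0,0) -> (8,2): occupied ('#') -> FAIL
  offset (0,1) -> (8,3): empty -> OK
  offset (1,0) -> (9,2): out of bounds -> FAIL
  offset (2,0) -> (10,2): out of bounds -> FAIL
All cells valid: no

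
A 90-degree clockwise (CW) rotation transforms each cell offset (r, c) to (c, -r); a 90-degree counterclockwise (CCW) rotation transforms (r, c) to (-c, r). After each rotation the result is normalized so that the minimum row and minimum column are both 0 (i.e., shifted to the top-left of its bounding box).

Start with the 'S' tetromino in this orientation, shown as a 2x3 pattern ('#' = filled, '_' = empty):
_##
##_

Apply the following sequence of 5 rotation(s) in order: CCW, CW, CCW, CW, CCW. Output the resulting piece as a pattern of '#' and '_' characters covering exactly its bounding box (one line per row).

Start:
_##
##_
After rotation 1 (CCW):
#_
##
_#
After rotation 2 (CW):
_##
##_
After rotation 3 (CCW):
#_
##
_#
After rotation 4 (CW):
_##
##_
After rotation 5 (CCW):
#_
##
_#

Answer: #_
##
_#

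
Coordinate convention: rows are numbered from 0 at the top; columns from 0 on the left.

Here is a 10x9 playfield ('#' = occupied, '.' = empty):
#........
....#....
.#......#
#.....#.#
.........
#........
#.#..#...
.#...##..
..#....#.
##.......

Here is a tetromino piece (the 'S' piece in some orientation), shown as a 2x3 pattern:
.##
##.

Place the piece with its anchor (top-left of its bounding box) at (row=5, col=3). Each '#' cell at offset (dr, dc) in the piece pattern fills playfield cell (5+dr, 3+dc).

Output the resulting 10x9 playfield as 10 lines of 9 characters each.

Fill (5+0,3+1) = (5,4)
Fill (5+0,3+2) = (5,5)
Fill (5+1,3+0) = (6,3)
Fill (5+1,3+1) = (6,4)

Answer: #........
....#....
.#......#
#.....#.#
.........
#...##...
#.####...
.#...##..
..#....#.
##.......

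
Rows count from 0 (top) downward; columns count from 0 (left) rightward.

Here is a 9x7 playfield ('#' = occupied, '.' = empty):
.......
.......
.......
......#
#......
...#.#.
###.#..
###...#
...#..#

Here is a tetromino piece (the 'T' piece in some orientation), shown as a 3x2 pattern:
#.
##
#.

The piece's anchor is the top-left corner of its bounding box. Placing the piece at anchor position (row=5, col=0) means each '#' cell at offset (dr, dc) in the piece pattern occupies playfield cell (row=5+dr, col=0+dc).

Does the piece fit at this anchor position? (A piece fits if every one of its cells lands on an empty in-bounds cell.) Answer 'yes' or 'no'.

Answer: no

Derivation:
Check each piece cell at anchor (5, 0):
  offset (0,0) -> (5,0): empty -> OK
  offset (1,0) -> (6,0): occupied ('#') -> FAIL
  offset (1,1) -> (6,1): occupied ('#') -> FAIL
  offset (2,0) -> (7,0): occupied ('#') -> FAIL
All cells valid: no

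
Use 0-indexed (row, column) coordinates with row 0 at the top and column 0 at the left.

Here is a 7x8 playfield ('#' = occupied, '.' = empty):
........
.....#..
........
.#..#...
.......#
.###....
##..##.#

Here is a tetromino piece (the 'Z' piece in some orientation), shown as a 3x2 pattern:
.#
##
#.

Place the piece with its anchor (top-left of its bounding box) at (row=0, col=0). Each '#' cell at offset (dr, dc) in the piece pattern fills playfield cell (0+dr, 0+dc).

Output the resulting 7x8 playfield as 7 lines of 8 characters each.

Fill (0+0,0+1) = (0,1)
Fill (0+1,0+0) = (1,0)
Fill (0+1,0+1) = (1,1)
Fill (0+2,0+0) = (2,0)

Answer: .#......
##...#..
#.......
.#..#...
.......#
.###....
##..##.#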